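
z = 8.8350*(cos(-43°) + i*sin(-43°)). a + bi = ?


a = 8.8350*cos(-43°) = 8.8350*0.73135 = 6.4615
b = 8.8350*sin(-43°) = 8.8350*(-0.682) = -6.0255

6.4615 - 6.0255i


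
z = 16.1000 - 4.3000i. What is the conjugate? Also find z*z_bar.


z_bar = 16.1000 + 4.3000i
z*z_bar = 16.1^2 + (-4.3)^2 = 259.21 + 18.49 = 277.7

z_bar = 16.1000 + 4.3000i, z*z_bar = 277.7


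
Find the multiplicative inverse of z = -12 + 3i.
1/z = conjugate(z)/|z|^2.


|z|^2 = 144+9 = 153
1/z = (-12 - 3i)/153

1/z = -0.0784 - 0.0196i


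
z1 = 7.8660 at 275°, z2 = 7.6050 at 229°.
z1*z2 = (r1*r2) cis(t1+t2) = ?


r = 7.8660 * 7.6050 = 59.8209
theta = 275° + 229° = 504° = 144° (mod 360)

59.8209 cis(144°)


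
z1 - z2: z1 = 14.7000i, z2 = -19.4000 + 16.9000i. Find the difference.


Real: 0 + 19.4 = 19.4
Imag: 14.7 - 16.9 = -2.2

19.4000 - 2.2000i


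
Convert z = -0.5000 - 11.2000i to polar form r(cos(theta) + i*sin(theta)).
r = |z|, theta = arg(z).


r = sqrt(0.25+125.44) = sqrt(125.69) = 11.2112
theta = atan2(-11.2, -0.5) = -92.5562 degrees

r = 11.2112, theta = -92.5562 degrees


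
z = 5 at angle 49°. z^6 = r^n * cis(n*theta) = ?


r^6 = 5^6 = 15625
n*theta = 6*49° = 294° = 294° (mod 360)
a = 15625*cos(294°) = 6355.2600
b = 15625*sin(294°) = -14274.1478

15625 cis(294°) = 6355.2600 - 14274.1478i


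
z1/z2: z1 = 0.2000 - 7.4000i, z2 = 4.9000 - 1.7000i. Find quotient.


Conjugate of z2 = 4.9000 + 1.7000i
Numerator: (0.2000 - 7.4000i)(4.9000 + 1.7000i) = 13.5600 - 35.9200i
Denominator: 4.9^2 + (-1.7)^2 = 26.9
Result = (13.5600 - 35.9200i)/26.9

0.5041 - 1.3353i


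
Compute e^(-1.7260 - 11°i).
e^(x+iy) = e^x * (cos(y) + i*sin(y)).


e^-1.7260 = 0.1780
cos(-11°) = 0.9816
sin(-11°) = -0.1908
Real = 0.1780*0.9816 = 0.1747
Imag = 0.1780*(-0.1908) = -0.0340

0.1747 - 0.0340i


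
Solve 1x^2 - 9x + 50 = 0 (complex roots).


disc = (-9)^2 - 4*1*50 = 81 - 200 = -119
sqrt(|disc|) = sqrt(119) = 10.9087
Real part = 9/(2*1) = 4.5000
Imag part = 10.9087/(2*1) = 5.4544

4.5000 ± 5.4544i


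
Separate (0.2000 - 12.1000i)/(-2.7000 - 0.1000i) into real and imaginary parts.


Multiply by conjugate: (0.2000 - 12.1000i)(-2.7000 + 0.1000i) / ((-2.7)^2 + (-0.1)^2)
Numerator real = 0.2*(-2.7) - (12.1)*(-0.1) = 0.67
Numerator imag = -12.1*(-2.7) - 0.2*(-0.1) = 32.69
Denominator = 7.3
Re(z) = 0.67/7.3 = 0.0918
Im(z) = 32.69/7.3 = 4.4781

Re(z) = 0.0918, Im(z) = 4.4781


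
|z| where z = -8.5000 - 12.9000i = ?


|z| = sqrt((-8.5)^2 + (-12.9)^2) = sqrt(72.25 + 166.41) = sqrt(238.66) = 15.4486

|z| = 15.4486


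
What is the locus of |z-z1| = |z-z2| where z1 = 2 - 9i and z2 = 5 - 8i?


Equal distances means the locus is the perpendicular bisector of z1 and z2.
Midpoint = ((2+5)/2, (-9+(-8))/2) = (3.5000, -8.5000)

Perpendicular bisector through (3.5000, -8.5000)


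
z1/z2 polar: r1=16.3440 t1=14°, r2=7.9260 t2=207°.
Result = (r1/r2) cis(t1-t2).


r = 16.3440 / 7.9260 = 2.0621
theta = 14° - 207° = -193° = 167° (mod 360)

2.0621 cis(167°)


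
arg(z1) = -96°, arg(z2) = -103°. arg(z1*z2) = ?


arg(z1*z2) = -96° - 103° = -199°
Normalized to (-180°, 180°]: 161°

161°


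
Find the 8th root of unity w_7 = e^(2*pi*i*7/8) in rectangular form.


Angle = 360*7/8 = 315°
a = cos(315°) = 0.7071
b = sin(315°) = -0.7071

0.7071 - 0.7071i


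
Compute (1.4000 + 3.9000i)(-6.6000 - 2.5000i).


Real = 1.4*(-6.6) - 3.9*(-2.5) = -9.24 - (-9.75) = 0.51
Imag = 1.4*(-2.5) - (6.6)*3.9 = -3.5 - (25.74) = -29.24

0.5100 - 29.2400i


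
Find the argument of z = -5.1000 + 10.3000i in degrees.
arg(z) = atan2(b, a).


Re = -5.1, Im = 10.3
arg = atan2(10.3, -5.1) = 116.3421 degrees

arg(z) = 116.3421 degrees


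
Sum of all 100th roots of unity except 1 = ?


With w = e^(2*pi*i/100), all 100 of the 100th roots of unity w^0 = 1, w, ..., w^(99) sum to 0: 1 + w + ... + w^(99) = (1 - w^100)/(1 - w) = 0 since w^100 = 1, w ≠ 1.
Removing the root 1: w + w^2 + ... + w^(99) = 0 - 1 = -1

Sum = -1


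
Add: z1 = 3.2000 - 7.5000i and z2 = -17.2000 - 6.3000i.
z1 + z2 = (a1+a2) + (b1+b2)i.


Real: 3.2 - 17.2 = -14
Imag: -7.5 - 6.3 = -13.8

-14.0000 - 13.8000i


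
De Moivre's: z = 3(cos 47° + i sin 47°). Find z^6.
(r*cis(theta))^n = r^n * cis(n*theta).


r^6 = 3^6 = 729
n*theta = 6*47° = 282° = 282° (mod 360)
a = 729*cos(282°) = 151.5676
b = 729*sin(282°) = -713.0696

729 cis(282°) = 151.5676 - 713.0696i


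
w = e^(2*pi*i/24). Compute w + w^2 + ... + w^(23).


With w = e^(2*pi*i/24), all 24 of the 24th roots of unity w^0 = 1, w, ..., w^(23) sum to 0: 1 + w + ... + w^(23) = (1 - w^24)/(1 - w) = 0 since w^24 = 1, w ≠ 1.
Removing the root 1: w + w^2 + ... + w^(23) = 0 - 1 = -1

Sum = -1


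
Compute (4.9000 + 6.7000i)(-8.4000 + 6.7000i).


Real = 4.9*(-8.4) - 6.7*6.7 = -41.16 - 44.89 = -86.05
Imag = 4.9*6.7 - (8.4)*6.7 = 32.83 - (56.28) = -23.45

-86.0500 - 23.4500i


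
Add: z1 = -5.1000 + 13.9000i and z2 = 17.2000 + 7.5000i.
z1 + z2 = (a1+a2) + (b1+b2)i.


Real: -5.1 + 17.2 = 12.1
Imag: 13.9 + 7.5 = 21.4

12.1000 + 21.4000i


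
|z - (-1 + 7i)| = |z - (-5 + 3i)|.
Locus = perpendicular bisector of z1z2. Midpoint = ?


Equal distances means the locus is the perpendicular bisector of z1 and z2.
Midpoint = ((-1+(-5))/2, (7+3)/2) = (-3.0000, 5.0000)

Perpendicular bisector through (-3.0000, 5.0000)


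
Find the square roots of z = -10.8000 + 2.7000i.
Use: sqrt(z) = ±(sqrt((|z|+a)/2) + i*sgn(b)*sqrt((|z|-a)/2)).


|z| = sqrt(116.64+7.29) = 11.1324
sqrt((|z|+a)/2) = sqrt((11.1324+(-10.8))/2) = sqrt(0.1662) = 0.4077
sqrt((|z|-a)/2) = sqrt((11.1324-(-10.8))/2) = sqrt(10.9662) = 3.3115

±(0.4077 + 3.3115i) i.e. 0.4077 + 3.3115i and -0.4077 - 3.3115i


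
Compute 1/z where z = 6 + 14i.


|z|^2 = 36+196 = 232
1/z = (6 - 14i)/232

1/z = 0.0259 - 0.0603i


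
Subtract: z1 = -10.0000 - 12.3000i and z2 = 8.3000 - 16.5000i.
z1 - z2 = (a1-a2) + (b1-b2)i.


Real: -10 - 8.3 = -18.3
Imag: -12.3 + 16.5 = 4.2

-18.3000 + 4.2000i


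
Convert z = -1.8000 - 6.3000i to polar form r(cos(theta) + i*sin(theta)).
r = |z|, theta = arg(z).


r = sqrt(3.24+39.69) = sqrt(42.93) = 6.5521
theta = atan2(-6.3, -1.8) = -105.9454 degrees

r = 6.5521, theta = -105.9454 degrees


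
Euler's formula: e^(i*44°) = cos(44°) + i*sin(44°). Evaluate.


cos(44°) = 0.7193
sin(44°) = 0.6947

e^(i*44°) = 0.7193 + 0.6947i


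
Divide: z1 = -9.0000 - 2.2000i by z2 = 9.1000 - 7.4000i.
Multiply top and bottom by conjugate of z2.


Conjugate of z2 = 9.1000 + 7.4000i
Numerator: (-9.0000 - 2.2000i)(9.1000 + 7.4000i) = -65.6200 - 86.6200i
Denominator: 9.1^2 + (-7.4)^2 = 137.57
Result = (-65.6200 - 86.6200i)/137.57

-0.4770 - 0.6296i


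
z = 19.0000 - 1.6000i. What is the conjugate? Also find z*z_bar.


z_bar = 19.0000 + 1.6000i
z*z_bar = 19^2 + (-1.6)^2 = 361 + 2.56 = 363.56

z_bar = 19.0000 + 1.6000i, z*z_bar = 363.56


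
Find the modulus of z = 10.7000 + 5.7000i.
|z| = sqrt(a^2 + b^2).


|z| = sqrt(10.7^2 + 5.7^2) = sqrt(114.49 + 32.49) = sqrt(146.98) = 12.1235

|z| = 12.1235


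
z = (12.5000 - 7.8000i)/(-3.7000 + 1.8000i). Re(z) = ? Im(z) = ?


Multiply by conjugate: (12.5000 - 7.8000i)(-3.7000 - 1.8000i) / ((-3.7)^2 + 1.8^2)
Numerator real = 12.5*(-3.7) - (7.8)*1.8 = -60.29
Numerator imag = -7.8*(-3.7) - 12.5*1.8 = 6.36
Denominator = 16.93
Re(z) = -60.29/16.93 = -3.5611
Im(z) = 6.36/16.93 = 0.3757

Re(z) = -3.5611, Im(z) = 0.3757


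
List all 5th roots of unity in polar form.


The 5th roots of unity are cis(360k/5°) for k=0..4
Angle step = 360/5 = 72°
Primitive root: cis(72°)
Primitive root = 0.3090 + 0.9511i

5 roots at angles: 0°, 72°, 144°, 216°, 288°


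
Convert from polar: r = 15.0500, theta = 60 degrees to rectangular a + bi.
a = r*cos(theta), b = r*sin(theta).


a = 15.0500*cos(60°) = 15.0500*0.5 = 7.5250
b = 15.0500*sin(60°) = 15.0500*0.866025 = 13.0337

7.5250 + 13.0337i


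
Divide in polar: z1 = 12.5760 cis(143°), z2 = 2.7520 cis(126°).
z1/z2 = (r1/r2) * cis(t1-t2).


r = 12.5760 / 2.7520 = 4.5698
theta = 143° - 126° = 17° = 17° (mod 360)

4.5698 cis(17°)


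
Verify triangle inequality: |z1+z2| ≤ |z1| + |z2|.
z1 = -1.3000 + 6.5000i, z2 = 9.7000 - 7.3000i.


|z1| = sqrt((-1.3)^2 + 6.5^2) = sqrt(43.94) = 6.6287
|z2| = sqrt(9.7^2 + (-7.3)^2) = sqrt(147.38) = 12.1400
z1+z2 = 8.4000 - 0.8000i
|z1+z2| = sqrt(71.2) = 8.4380
|z1|+|z2| = 6.6287 + 12.1400 = 18.7687

|z1+z2| = 8.4380 ≤ |z1|+|z2| = 18.7687 (verified)


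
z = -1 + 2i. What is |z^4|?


|z| = sqrt(1+4) = sqrt(5) = 2.2361
|z^4| = |z|^4 = (sqrt(5))^4 = 5^2 = 25

|z^4| = 25


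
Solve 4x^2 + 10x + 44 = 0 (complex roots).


disc = 10^2 - 4*4*44 = 100 - 704 = -604
sqrt(|disc|) = sqrt(604) = 24.5764
Real part = -10/(2*4) = -1.2500
Imag part = 24.5764/(2*4) = 3.0721

-1.2500 ± 3.0721i


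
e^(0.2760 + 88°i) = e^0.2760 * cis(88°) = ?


e^0.2760 = 1.3178
cos(88°) = 0.0349
sin(88°) = 0.9994
Real = 1.3178*0.0349 = 0.0460
Imag = 1.3178*0.9994 = 1.3170

0.0460 + 1.3170i


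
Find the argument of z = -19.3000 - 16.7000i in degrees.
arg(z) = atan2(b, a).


Re = -19.3, Im = -16.7
arg = atan2(-16.7, -19.3) = -139.1309 degrees

arg(z) = -139.1309 degrees


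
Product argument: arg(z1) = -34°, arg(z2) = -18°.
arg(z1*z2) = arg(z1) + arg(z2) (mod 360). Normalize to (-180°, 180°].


arg(z1*z2) = -34° - 18° = -52°
Normalized to (-180°, 180°]: -52°

-52°


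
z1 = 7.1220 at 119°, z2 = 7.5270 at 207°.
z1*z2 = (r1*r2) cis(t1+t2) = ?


r = 7.1220 * 7.5270 = 53.6073
theta = 119° + 207° = 326° = 326° (mod 360)

53.6073 cis(326°)


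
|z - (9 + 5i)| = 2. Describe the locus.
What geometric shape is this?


|z - z0| = r is a circle with center z0 and radius r.
Center = (9, 5), radius = 2

Circle with center (9, 5) and radius 2


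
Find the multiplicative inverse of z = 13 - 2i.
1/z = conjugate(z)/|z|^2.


|z|^2 = 169+4 = 173
1/z = (13 + 2i)/173

1/z = 0.0751 + 0.0116i


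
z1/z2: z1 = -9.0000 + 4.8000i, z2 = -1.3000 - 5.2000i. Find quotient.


Conjugate of z2 = -1.3000 + 5.2000i
Numerator: (-9.0000 + 4.8000i)(-1.3000 + 5.2000i) = -13.2600 - 53.0400i
Denominator: (-1.3)^2 + (-5.2)^2 = 28.73
Result = (-13.2600 - 53.0400i)/28.73

-0.4615 - 1.8462i


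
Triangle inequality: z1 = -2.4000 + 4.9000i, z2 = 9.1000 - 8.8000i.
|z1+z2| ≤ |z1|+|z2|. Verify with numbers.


|z1| = sqrt((-2.4)^2 + 4.9^2) = sqrt(29.77) = 5.4562
|z2| = sqrt(9.1^2 + (-8.8)^2) = sqrt(160.25) = 12.6590
z1+z2 = 6.7000 - 3.9000i
|z1+z2| = sqrt(60.1) = 7.7524
|z1|+|z2| = 5.4562 + 12.6590 = 18.1152

|z1+z2| = 7.7524 ≤ |z1|+|z2| = 18.1152 (verified)


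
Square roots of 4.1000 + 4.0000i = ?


|z| = sqrt(16.81+16) = 5.7280
sqrt((|z|+a)/2) = sqrt((5.7280+4.1)/2) = sqrt(4.9140) = 2.2168
sqrt((|z|-a)/2) = sqrt((5.7280-4.1)/2) = sqrt(0.8140) = 0.9022

±(2.2168 + 0.9022i) i.e. 2.2168 + 0.9022i and -2.2168 - 0.9022i


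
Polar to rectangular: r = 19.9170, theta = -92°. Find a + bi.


a = 19.9170*cos(-92°) = 19.9170*(-0.0349) = -0.6951
b = 19.9170*sin(-92°) = 19.9170*(-0.99939) = -19.9049

-0.6951 - 19.9049i


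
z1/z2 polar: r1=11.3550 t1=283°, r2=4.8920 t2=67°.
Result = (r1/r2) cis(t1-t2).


r = 11.3550 / 4.8920 = 2.3211
theta = 283° - 67° = 216° = 216° (mod 360)

2.3211 cis(216°)


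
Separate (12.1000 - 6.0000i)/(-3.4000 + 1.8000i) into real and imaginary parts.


Multiply by conjugate: (12.1000 - 6.0000i)(-3.4000 - 1.8000i) / ((-3.4)^2 + 1.8^2)
Numerator real = 12.1*(-3.4) - (6)*1.8 = -51.94
Numerator imag = -6*(-3.4) - 12.1*1.8 = -1.38
Denominator = 14.8
Re(z) = -51.94/14.8 = -3.5095
Im(z) = -1.38/14.8 = -0.0932

Re(z) = -3.5095, Im(z) = -0.0932


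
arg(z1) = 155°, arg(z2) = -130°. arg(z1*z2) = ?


arg(z1*z2) = 155° - 130° = 25°
Normalized to (-180°, 180°]: 25°

25°


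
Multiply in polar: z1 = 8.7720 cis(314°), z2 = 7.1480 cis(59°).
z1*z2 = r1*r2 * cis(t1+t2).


r = 8.7720 * 7.1480 = 62.7023
theta = 314° + 59° = 373° = 13° (mod 360)

62.7023 cis(13°)


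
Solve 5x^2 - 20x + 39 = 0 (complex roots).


disc = (-20)^2 - 4*5*39 = 400 - 780 = -380
sqrt(|disc|) = sqrt(380) = 19.4936
Real part = 20/(2*5) = 2.0000
Imag part = 19.4936/(2*5) = 1.9494

2.0000 ± 1.9494i


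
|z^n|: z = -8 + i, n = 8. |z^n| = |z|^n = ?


|z| = sqrt(64+1) = sqrt(65) = 8.0623
|z^8| = |z|^8 = (sqrt(65))^8 = 65^4 = 17850625

|z^8| = 17850625


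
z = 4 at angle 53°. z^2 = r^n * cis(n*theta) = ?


r^2 = 4^2 = 16
n*theta = 2*53° = 106° = 106° (mod 360)
a = 16*cos(106°) = -4.4102
b = 16*sin(106°) = 15.3802

16 cis(106°) = -4.4102 + 15.3802i


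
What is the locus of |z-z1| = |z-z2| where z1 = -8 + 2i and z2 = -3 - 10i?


Equal distances means the locus is the perpendicular bisector of z1 and z2.
Midpoint = ((-8+(-3))/2, (2+(-10))/2) = (-5.5000, -4.0000)

Perpendicular bisector through (-5.5000, -4.0000)


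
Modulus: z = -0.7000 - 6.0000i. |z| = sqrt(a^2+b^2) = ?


|z| = sqrt((-0.7)^2 + (-6)^2) = sqrt(0.49 + 36) = sqrt(36.49) = 6.0407

|z| = 6.0407


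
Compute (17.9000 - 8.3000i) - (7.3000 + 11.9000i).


Real: 17.9 - 7.3 = 10.6
Imag: -8.3 - 11.9 = -20.2

10.6000 - 20.2000i


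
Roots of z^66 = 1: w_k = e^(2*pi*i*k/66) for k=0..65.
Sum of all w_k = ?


The sum of all 66th roots of unity is 0.
Geometric series: (1 - w^66)/(1 - w) = (1-1)/(1-w) = 0 since w^66 = 1, w ≠ 1.
Alternatively: coefficient of z^65 in z^66 - 1 is 0.

0


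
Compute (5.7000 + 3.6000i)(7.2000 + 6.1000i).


Real = 5.7*7.2 - 3.6*6.1 = 41.04 - 21.96 = 19.08
Imag = 5.7*6.1 + 7.2*3.6 = 34.77 + 25.92 = 60.69

19.0800 + 60.6900i


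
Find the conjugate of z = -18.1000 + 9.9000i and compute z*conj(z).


z_bar = -18.1000 - 9.9000i
z*z_bar = (-18.1)^2 + 9.9^2 = 327.61 + 98.01 = 425.62

z_bar = -18.1000 - 9.9000i, z*z_bar = 425.62


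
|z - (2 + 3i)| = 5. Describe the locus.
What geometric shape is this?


|z - z0| = r is a circle with center z0 and radius r.
Center = (2, 3), radius = 5

Circle with center (2, 3) and radius 5


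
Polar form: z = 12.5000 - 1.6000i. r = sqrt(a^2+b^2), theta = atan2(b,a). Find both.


r = sqrt(156.25+2.56) = sqrt(158.81) = 12.6020
theta = atan2(-1.6, 12.5) = -7.2942 degrees

r = 12.6020, theta = -7.2942 degrees


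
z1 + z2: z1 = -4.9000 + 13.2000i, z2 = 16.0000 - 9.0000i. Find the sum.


Real: -4.9 + 16 = 11.1
Imag: 13.2 - 9 = 4.2

11.1000 + 4.2000i


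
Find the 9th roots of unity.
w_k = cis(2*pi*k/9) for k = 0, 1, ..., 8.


The 9th roots of unity are cis(360k/9°) for k=0..8
Angle step = 360/9 = 40°
Primitive root: cis(40°)
Primitive root = 0.7660 + 0.6428i

9 roots at angles: 0°, 40°, 80°, 120°, 160°, 200°, 240°, 280°, 320°


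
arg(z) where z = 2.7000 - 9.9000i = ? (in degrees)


Re = 2.7, Im = -9.9
arg = atan2(-9.9, 2.7) = -74.7449 degrees

arg(z) = -74.7449 degrees


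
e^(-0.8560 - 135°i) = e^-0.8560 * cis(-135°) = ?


e^-0.8560 = 0.4249
cos(-135°) = -0.7071
sin(-135°) = -0.7071
Real = 0.4249*(-0.7071) = -0.3004
Imag = 0.4249*(-0.7071) = -0.3004

-0.3004 - 0.3004i


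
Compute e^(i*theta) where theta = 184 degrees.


cos(184°) = -0.9976
sin(184°) = -0.0698

e^(i*184°) = -0.9976 - 0.0698i


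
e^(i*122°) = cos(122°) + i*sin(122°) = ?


cos(122°) = -0.5299
sin(122°) = 0.8480

e^(i*122°) = -0.5299 + 0.8480i


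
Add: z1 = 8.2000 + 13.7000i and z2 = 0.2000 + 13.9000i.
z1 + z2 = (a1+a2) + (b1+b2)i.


Real: 8.2 + 0.2 = 8.4
Imag: 13.7 + 13.9 = 27.6

8.4000 + 27.6000i


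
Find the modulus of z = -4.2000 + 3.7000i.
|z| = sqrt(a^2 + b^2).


|z| = sqrt((-4.2)^2 + 3.7^2) = sqrt(17.64 + 13.69) = sqrt(31.33) = 5.5973

|z| = 5.5973


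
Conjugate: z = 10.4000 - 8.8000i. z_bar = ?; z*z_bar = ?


z_bar = 10.4000 + 8.8000i
z*z_bar = 10.4^2 + (-8.8)^2 = 108.16 + 77.44 = 185.6

z_bar = 10.4000 + 8.8000i, z*z_bar = 185.6


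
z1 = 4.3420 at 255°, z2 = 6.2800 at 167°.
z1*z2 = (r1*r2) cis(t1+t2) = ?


r = 4.3420 * 6.2800 = 27.2678
theta = 255° + 167° = 422° = 62° (mod 360)

27.2678 cis(62°)


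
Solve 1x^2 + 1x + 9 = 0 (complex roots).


disc = 1^2 - 4*1*9 = 1 - 36 = -35
sqrt(|disc|) = sqrt(35) = 5.9161
Real part = -1/(2*1) = -0.5000
Imag part = 5.9161/(2*1) = 2.9580

-0.5000 ± 2.9580i


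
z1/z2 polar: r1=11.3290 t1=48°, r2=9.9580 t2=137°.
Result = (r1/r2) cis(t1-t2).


r = 11.3290 / 9.9580 = 1.1377
theta = 48° - 137° = -89° = 271° (mod 360)

1.1377 cis(271°)


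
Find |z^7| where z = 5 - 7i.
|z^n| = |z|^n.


|z| = sqrt(25+49) = sqrt(74) = 8.6023
|z^7| = |z|^7 = (sqrt(74))^7 = 74^3 * sqrt(74) = 405224*sqrt(74)

|z^7| = 405224*sqrt(74) ≈ 3485868.6540


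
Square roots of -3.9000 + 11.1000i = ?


|z| = sqrt(15.21+123.21) = 11.7652
sqrt((|z|+a)/2) = sqrt((11.7652+(-3.9))/2) = sqrt(3.9326) = 1.9831
sqrt((|z|-a)/2) = sqrt((11.7652-(-3.9))/2) = sqrt(7.8326) = 2.7987

±(1.9831 + 2.7987i) i.e. 1.9831 + 2.7987i and -1.9831 - 2.7987i


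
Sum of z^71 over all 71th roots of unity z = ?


The roots are w_k = w^k with w = e^(2*pi*i/71), and (w^k)^71 = (w^71)^k.
So S = 1 + u + u^2 + ... + u^(70) with u = w^71.
71 = 1*71 + 0, so 71 is a multiple of 71 and u = (w^71)^1 = 1.
Every one of the 71 terms equals 1: S = 71

S = 71


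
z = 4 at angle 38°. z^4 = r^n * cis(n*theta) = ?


r^4 = 4^4 = 256
n*theta = 4*38° = 152° = 152° (mod 360)
a = 256*cos(152°) = -226.0346
b = 256*sin(152°) = 120.1847

256 cis(152°) = -226.0346 + 120.1847i


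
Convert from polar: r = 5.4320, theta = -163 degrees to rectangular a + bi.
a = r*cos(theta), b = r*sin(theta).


a = 5.4320*cos(-163°) = 5.4320*(-0.9563) = -5.1946
b = 5.4320*sin(-163°) = 5.4320*(-0.29237) = -1.5882

-5.1946 - 1.5882i


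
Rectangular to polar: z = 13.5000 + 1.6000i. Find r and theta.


r = sqrt(182.25+2.56) = sqrt(184.81) = 13.5945
theta = atan2(1.6, 13.5) = 6.7591 degrees

r = 13.5945, theta = 6.7591 degrees


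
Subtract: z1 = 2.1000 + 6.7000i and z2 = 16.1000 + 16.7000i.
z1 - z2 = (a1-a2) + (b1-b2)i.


Real: 2.1 - 16.1 = -14
Imag: 6.7 - 16.7 = -10

-14.0000 - 10.0000i


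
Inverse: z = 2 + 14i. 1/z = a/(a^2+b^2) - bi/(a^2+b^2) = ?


|z|^2 = 4+196 = 200
1/z = (2 - 14i)/200

1/z = 0.0100 - 0.0700i


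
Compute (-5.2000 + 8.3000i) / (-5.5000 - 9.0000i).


Conjugate of z2 = -5.5000 + 9.0000i
Numerator: (-5.2000 + 8.3000i)(-5.5000 + 9.0000i) = -46.1000 - 92.4500i
Denominator: (-5.5)^2 + (-9)^2 = 111.25
Result = (-46.1000 - 92.4500i)/111.25

-0.4144 - 0.8310i


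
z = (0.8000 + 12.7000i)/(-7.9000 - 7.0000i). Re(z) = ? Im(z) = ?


Multiply by conjugate: (0.8000 + 12.7000i)(-7.9000 + 7.0000i) / ((-7.9)^2 + (-7)^2)
Numerator real = 0.8*(-7.9) + 12.7*(-7) = -95.22
Numerator imag = 12.7*(-7.9) - 0.8*(-7) = -94.73
Denominator = 111.41
Re(z) = -95.22/111.41 = -0.8547
Im(z) = -94.73/111.41 = -0.8503

Re(z) = -0.8547, Im(z) = -0.8503


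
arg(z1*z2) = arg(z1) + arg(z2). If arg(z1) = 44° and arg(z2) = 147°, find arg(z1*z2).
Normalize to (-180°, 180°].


arg(z1*z2) = 44° + 147° = 191°
Normalized to (-180°, 180°]: -169°

-169°


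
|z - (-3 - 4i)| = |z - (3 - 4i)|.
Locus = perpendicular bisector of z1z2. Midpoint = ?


Equal distances means the locus is the perpendicular bisector of z1 and z2.
Midpoint = ((-3+3)/2, (-4+(-4))/2) = (0, -4.0000)

Perpendicular bisector through (0, -4.0000)


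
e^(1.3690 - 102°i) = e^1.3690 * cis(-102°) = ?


e^1.3690 = 3.9314
cos(-102°) = -0.20791
sin(-102°) = -0.97815
Real = 3.9314*(-0.20791) = -0.8174
Imag = 3.9314*(-0.97815) = -3.8455

-0.8174 - 3.8455i


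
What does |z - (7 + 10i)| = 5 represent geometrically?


|z - z0| = r is a circle with center z0 and radius r.
Center = (7, 10), radius = 5

Circle with center (7, 10) and radius 5


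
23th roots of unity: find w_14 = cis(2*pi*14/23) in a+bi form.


Angle = 360*14/23 = 219.1304°
a = cos(219.1304°) = -0.7757
b = sin(219.1304°) = -0.6311

-0.7757 - 0.6311i


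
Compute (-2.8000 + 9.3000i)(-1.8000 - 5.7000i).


Real = -2.8*(-1.8) - 9.3*(-5.7) = 5.04 - (-53.01) = 58.05
Imag = -2.8*(-5.7) - (1.8)*9.3 = 15.96 - (16.74) = -0.78

58.0500 - 0.7800i


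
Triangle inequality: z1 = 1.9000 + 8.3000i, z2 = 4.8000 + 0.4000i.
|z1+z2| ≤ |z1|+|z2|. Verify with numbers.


|z1| = sqrt(1.9^2 + 8.3^2) = sqrt(72.5) = 8.5147
|z2| = sqrt(4.8^2 + 0.4^2) = sqrt(23.2) = 4.8166
z1+z2 = 6.7000 + 8.7000i
|z1+z2| = sqrt(120.58) = 10.9809
|z1|+|z2| = 8.5147 + 4.8166 = 13.3313

|z1+z2| = 10.9809 ≤ |z1|+|z2| = 13.3313 (verified)


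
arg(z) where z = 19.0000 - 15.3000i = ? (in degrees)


Re = 19, Im = -15.3
arg = atan2(-15.3, 19) = -38.8432 degrees

arg(z) = -38.8432 degrees


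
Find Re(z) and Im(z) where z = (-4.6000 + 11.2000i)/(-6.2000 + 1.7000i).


Multiply by conjugate: (-4.6000 + 11.2000i)(-6.2000 - 1.7000i) / ((-6.2)^2 + 1.7^2)
Numerator real = -4.6*(-6.2) + 11.2*1.7 = 47.56
Numerator imag = 11.2*(-6.2) - (-4.6)*1.7 = -61.62
Denominator = 41.33
Re(z) = 47.56/41.33 = 1.1507
Im(z) = -61.62/41.33 = -1.4909

Re(z) = 1.1507, Im(z) = -1.4909


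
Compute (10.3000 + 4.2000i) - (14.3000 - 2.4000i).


Real: 10.3 - 14.3 = -4
Imag: 4.2 + 2.4 = 6.6

-4.0000 + 6.6000i


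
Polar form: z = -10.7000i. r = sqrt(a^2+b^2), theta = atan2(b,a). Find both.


r = sqrt(0+114.49) = sqrt(114.49) = 10.7000
theta = atan2(-10.7, 0) = -90.0000 degrees

r = 10.7000, theta = -90.0000 degrees


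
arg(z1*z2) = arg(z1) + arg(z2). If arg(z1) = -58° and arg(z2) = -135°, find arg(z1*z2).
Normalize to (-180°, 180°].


arg(z1*z2) = -58° - 135° = -193°
Normalized to (-180°, 180°]: 167°

167°


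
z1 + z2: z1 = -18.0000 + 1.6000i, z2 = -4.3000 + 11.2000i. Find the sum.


Real: -18 - 4.3 = -22.3
Imag: 1.6 + 11.2 = 12.8

-22.3000 + 12.8000i


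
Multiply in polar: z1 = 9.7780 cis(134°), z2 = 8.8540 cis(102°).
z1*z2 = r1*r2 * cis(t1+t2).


r = 9.7780 * 8.8540 = 86.5744
theta = 134° + 102° = 236° = 236° (mod 360)

86.5744 cis(236°)


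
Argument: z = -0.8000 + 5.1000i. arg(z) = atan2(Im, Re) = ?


Re = -0.8, Im = 5.1
arg = atan2(5.1, -0.8) = 98.9149 degrees

arg(z) = 98.9149 degrees


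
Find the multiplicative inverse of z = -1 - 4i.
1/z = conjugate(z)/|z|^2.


|z|^2 = 1+16 = 17
1/z = (-1 + 4i)/17

1/z = -0.0588 + 0.2353i


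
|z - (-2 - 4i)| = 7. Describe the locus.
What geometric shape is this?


|z - z0| = r is a circle with center z0 and radius r.
Center = (-2, -4), radius = 7

Circle with center (-2, -4) and radius 7


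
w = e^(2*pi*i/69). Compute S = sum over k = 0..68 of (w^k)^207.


The roots are w_k = w^k with w = e^(2*pi*i/69), and (w^k)^207 = (w^207)^k.
So S = 1 + u + u^2 + ... + u^(68) with u = w^207.
207 = 3*69 + 0, so 207 is a multiple of 69 and u = (w^69)^3 = 1.
Every one of the 69 terms equals 1: S = 69

S = 69


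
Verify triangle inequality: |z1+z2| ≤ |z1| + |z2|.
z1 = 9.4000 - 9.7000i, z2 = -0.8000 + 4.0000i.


|z1| = sqrt(9.4^2 + (-9.7)^2) = sqrt(182.45) = 13.5074
|z2| = sqrt((-0.8)^2 + 4^2) = sqrt(16.64) = 4.0792
z1+z2 = 8.6000 - 5.7000i
|z1+z2| = sqrt(106.45) = 10.3175
|z1|+|z2| = 13.5074 + 4.0792 = 17.5866

|z1+z2| = 10.3175 ≤ |z1|+|z2| = 17.5866 (verified)


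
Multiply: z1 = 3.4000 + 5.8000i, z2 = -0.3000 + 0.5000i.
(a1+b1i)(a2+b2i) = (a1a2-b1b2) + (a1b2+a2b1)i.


Real = 3.4*(-0.3) - 5.8*0.5 = -1.02 - 2.9 = -3.92
Imag = 3.4*0.5 - (0.3)*5.8 = 1.7 - (1.74) = -0.04

-3.9200 - 0.0400i


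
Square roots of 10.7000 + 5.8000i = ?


|z| = sqrt(114.49+33.64) = 12.1709
sqrt((|z|+a)/2) = sqrt((12.1709+10.7)/2) = sqrt(11.4354) = 3.3816
sqrt((|z|-a)/2) = sqrt((12.1709-10.7)/2) = sqrt(0.7354) = 0.8576

±(3.3816 + 0.8576i) i.e. 3.3816 + 0.8576i and -3.3816 - 0.8576i


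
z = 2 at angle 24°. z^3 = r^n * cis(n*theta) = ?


r^3 = 2^3 = 8
n*theta = 3*24° = 72° = 72° (mod 360)
a = 8*cos(72°) = 2.4721
b = 8*sin(72°) = 7.6085

8 cis(72°) = 2.4721 + 7.6085i


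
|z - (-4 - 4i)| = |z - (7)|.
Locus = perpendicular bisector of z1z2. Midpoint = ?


Equal distances means the locus is the perpendicular bisector of z1 and z2.
Midpoint = ((-4+7)/2, (-4+0)/2) = (1.5000, -2.0000)

Perpendicular bisector through (1.5000, -2.0000)


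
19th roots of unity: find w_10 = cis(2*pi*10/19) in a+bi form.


Angle = 360*10/19 = 189.4737°
a = cos(189.4737°) = -0.9864
b = sin(189.4737°) = -0.1646

-0.9864 - 0.1646i


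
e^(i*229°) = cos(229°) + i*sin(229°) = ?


cos(229°) = -0.6561
sin(229°) = -0.7547

e^(i*229°) = -0.6561 - 0.7547i


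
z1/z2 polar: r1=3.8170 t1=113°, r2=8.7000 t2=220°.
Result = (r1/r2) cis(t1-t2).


r = 3.8170 / 8.7000 = 0.4387
theta = 113° - 220° = -107° = 253° (mod 360)

0.4387 cis(253°)


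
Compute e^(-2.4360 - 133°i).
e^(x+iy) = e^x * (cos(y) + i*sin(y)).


e^-2.4360 = 0.0875
cos(-133°) = -0.682
sin(-133°) = -0.7314
Real = 0.0875*(-0.682) = -0.0597
Imag = 0.0875*(-0.7314) = -0.0640

-0.0597 - 0.0640i


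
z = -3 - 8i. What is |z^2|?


|z| = sqrt(9+64) = sqrt(73) = 8.5440
|z^2| = |z|^2 = (sqrt(73))^2 = 73

|z^2| = 73


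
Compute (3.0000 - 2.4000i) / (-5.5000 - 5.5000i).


Conjugate of z2 = -5.5000 + 5.5000i
Numerator: (3.0000 - 2.4000i)(-5.5000 + 5.5000i) = -3.3000 + 29.7000i
Denominator: (-5.5)^2 + (-5.5)^2 = 60.5
Result = (-3.3000 + 29.7000i)/60.5

-0.0545 + 0.4909i


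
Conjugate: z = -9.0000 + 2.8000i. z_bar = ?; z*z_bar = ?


z_bar = -9.0000 - 2.8000i
z*z_bar = (-9)^2 + 2.8^2 = 81 + 7.84 = 88.84

z_bar = -9.0000 - 2.8000i, z*z_bar = 88.84


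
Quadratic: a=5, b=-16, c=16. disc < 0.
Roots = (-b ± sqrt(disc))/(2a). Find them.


disc = (-16)^2 - 4*5*16 = 256 - 320 = -64
sqrt(|disc|) = sqrt(64) = 8.0000
Real part = 16/(2*5) = 1.6000
Imag part = 8.0000/(2*5) = 0.8000

1.6000 ± 0.8000i


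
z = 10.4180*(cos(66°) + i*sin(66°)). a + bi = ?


a = 10.4180*cos(66°) = 10.4180*0.40674 = 4.2374
b = 10.4180*sin(66°) = 10.4180*0.913545 = 9.5173

4.2374 + 9.5173i


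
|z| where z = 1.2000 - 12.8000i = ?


|z| = sqrt(1.2^2 + (-12.8)^2) = sqrt(1.44 + 163.84) = sqrt(165.28) = 12.8561

|z| = 12.8561


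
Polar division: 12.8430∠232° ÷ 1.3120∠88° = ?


r = 12.8430 / 1.3120 = 9.7889
theta = 232° - 88° = 144° = 144° (mod 360)

9.7889 cis(144°)


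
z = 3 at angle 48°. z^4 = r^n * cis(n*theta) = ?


r^4 = 3^4 = 81
n*theta = 4*48° = 192° = 192° (mod 360)
a = 81*cos(192°) = -79.2300
b = 81*sin(192°) = -16.8408

81 cis(192°) = -79.2300 - 16.8408i


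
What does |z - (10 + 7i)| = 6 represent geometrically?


|z - z0| = r is a circle with center z0 and radius r.
Center = (10, 7), radius = 6

Circle with center (10, 7) and radius 6


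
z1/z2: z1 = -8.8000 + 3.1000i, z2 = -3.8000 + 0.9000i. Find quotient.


Conjugate of z2 = -3.8000 - 0.9000i
Numerator: (-8.8000 + 3.1000i)(-3.8000 - 0.9000i) = 36.2300 - 3.8600i
Denominator: (-3.8)^2 + 0.9^2 = 15.25
Result = (36.2300 - 3.8600i)/15.25

2.3757 - 0.2531i


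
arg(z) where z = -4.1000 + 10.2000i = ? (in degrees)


Re = -4.1, Im = 10.2
arg = atan2(10.2, -4.1) = 111.8982 degrees

arg(z) = 111.8982 degrees


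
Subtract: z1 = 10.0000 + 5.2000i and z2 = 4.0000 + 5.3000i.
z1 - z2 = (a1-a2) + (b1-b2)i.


Real: 10 - 4 = 6
Imag: 5.2 - 5.3 = -0.1

6.0000 - 0.1000i


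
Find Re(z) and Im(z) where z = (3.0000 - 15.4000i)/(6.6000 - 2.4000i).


Multiply by conjugate: (3.0000 - 15.4000i)(6.6000 + 2.4000i) / (6.6^2 + (-2.4)^2)
Numerator real = 3*6.6 - (15.4)*(-2.4) = 56.76
Numerator imag = -15.4*6.6 - 3*(-2.4) = -94.44
Denominator = 49.32
Re(z) = 56.76/49.32 = 1.1509
Im(z) = -94.44/49.32 = -1.9148

Re(z) = 1.1509, Im(z) = -1.9148


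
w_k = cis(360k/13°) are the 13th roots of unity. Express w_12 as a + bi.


Angle = 360*12/13 = 332.3077°
a = cos(332.3077°) = 0.8855
b = sin(332.3077°) = -0.4647

0.8855 - 0.4647i


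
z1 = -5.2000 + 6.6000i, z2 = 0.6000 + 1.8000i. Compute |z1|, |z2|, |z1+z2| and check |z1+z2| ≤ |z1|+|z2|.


|z1| = sqrt((-5.2)^2 + 6.6^2) = sqrt(70.6) = 8.4024
|z2| = sqrt(0.6^2 + 1.8^2) = sqrt(3.6) = 1.8974
z1+z2 = -4.6000 + 8.4000i
|z1+z2| = sqrt(91.72) = 9.5771
|z1|+|z2| = 8.4024 + 1.8974 = 10.2998

|z1+z2| = 9.5771 ≤ |z1|+|z2| = 10.2998 (verified)


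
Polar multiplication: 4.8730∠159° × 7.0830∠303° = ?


r = 4.8730 * 7.0830 = 34.5155
theta = 159° + 303° = 462° = 102° (mod 360)

34.5155 cis(102°)


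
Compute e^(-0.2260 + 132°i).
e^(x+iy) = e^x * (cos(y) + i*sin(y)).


e^-0.2260 = 0.7977
cos(132°) = -0.66913
sin(132°) = 0.7431
Real = 0.7977*(-0.66913) = -0.5338
Imag = 0.7977*0.7431 = 0.5928

-0.5338 + 0.5928i


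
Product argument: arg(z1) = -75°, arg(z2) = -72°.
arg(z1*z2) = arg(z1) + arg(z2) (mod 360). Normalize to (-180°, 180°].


arg(z1*z2) = -75° - 72° = -147°
Normalized to (-180°, 180°]: -147°

-147°


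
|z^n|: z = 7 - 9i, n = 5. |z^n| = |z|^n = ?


|z| = sqrt(49+81) = sqrt(130) = 11.4018
|z^5| = |z|^5 = (sqrt(130))^5 = 130^2 * sqrt(130) = 16900*sqrt(130)

|z^5| = 16900*sqrt(130) ≈ 192689.6468


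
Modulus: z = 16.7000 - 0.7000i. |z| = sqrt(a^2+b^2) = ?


|z| = sqrt(16.7^2 + (-0.7)^2) = sqrt(278.89 + 0.49) = sqrt(279.38) = 16.7147

|z| = 16.7147


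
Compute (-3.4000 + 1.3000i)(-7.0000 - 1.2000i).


Real = -3.4*(-7) - 1.3*(-1.2) = 23.8 - (-1.56) = 25.36
Imag = -3.4*(-1.2) - (7)*1.3 = 4.08 - (9.1) = -5.02

25.3600 - 5.0200i


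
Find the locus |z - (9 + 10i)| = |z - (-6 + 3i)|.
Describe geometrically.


Equal distances means the locus is the perpendicular bisector of z1 and z2.
Midpoint = ((9+(-6))/2, (10+3)/2) = (1.5000, 6.5000)

Perpendicular bisector through (1.5000, 6.5000)


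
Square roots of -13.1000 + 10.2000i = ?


|z| = sqrt(171.61+104.04) = 16.6027
sqrt((|z|+a)/2) = sqrt((16.6027+(-13.1))/2) = sqrt(1.7514) = 1.3234
sqrt((|z|-a)/2) = sqrt((16.6027-(-13.1))/2) = sqrt(14.8514) = 3.8537

±(1.3234 + 3.8537i) i.e. 1.3234 + 3.8537i and -1.3234 - 3.8537i


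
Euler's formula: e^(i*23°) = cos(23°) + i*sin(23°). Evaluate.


cos(23°) = 0.9205
sin(23°) = 0.3907

e^(i*23°) = 0.9205 + 0.3907i


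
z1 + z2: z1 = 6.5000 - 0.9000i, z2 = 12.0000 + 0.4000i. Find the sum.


Real: 6.5 + 12 = 18.5
Imag: -0.9 + 0.4 = -0.5

18.5000 - 0.5000i


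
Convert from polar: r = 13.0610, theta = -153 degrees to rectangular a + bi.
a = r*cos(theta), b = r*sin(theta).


a = 13.0610*cos(-153°) = 13.0610*(-0.891) = -11.6374
b = 13.0610*sin(-153°) = 13.0610*(-0.45399) = -5.9296

-11.6374 - 5.9296i


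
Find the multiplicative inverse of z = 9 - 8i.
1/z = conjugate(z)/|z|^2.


|z|^2 = 81+64 = 145
1/z = (9 + 8i)/145

1/z = 0.0621 + 0.0552i


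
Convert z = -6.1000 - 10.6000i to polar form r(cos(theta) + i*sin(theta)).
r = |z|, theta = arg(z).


r = sqrt(37.21+112.36) = sqrt(149.57) = 12.2299
theta = atan2(-10.6, -6.1) = -119.9192 degrees

r = 12.2299, theta = -119.9192 degrees


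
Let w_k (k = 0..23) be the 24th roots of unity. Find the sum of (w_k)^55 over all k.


The roots are w_k = w^k with w = e^(2*pi*i/24), and (w^k)^55 = (w^55)^k.
So S = 1 + u + u^2 + ... + u^(23) with u = w^55.
55 = 2*24 + 7, so 55 is not a multiple of 24: u = (w^24)^2 * w^7 = w^7 ≠ 1 (w is a primitive 24th root), while u^24 = (w^24)^55 = 1.
Geometric series: S = (1 - u^24)/(1 - u) = (1 - 1)/(1 - u) = 0

S = 0


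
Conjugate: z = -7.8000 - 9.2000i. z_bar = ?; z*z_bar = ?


z_bar = -7.8000 + 9.2000i
z*z_bar = (-7.8)^2 + (-9.2)^2 = 60.84 + 84.64 = 145.48

z_bar = -7.8000 + 9.2000i, z*z_bar = 145.48


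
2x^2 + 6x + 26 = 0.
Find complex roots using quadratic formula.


disc = 6^2 - 4*2*26 = 36 - 208 = -172
sqrt(|disc|) = sqrt(172) = 13.1149
Real part = -6/(2*2) = -1.5000
Imag part = 13.1149/(2*2) = 3.2787

-1.5000 ± 3.2787i


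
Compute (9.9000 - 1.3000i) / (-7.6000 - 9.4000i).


Conjugate of z2 = -7.6000 + 9.4000i
Numerator: (9.9000 - 1.3000i)(-7.6000 + 9.4000i) = -63.0200 + 102.9400i
Denominator: (-7.6)^2 + (-9.4)^2 = 146.12
Result = (-63.0200 + 102.9400i)/146.12

-0.4313 + 0.7045i


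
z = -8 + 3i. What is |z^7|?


|z| = sqrt(64+9) = sqrt(73) = 8.5440
|z^7| = |z|^7 = (sqrt(73))^7 = 73^3 * sqrt(73) = 389017*sqrt(73)

|z^7| = 389017*sqrt(73) ≈ 3323762.7050


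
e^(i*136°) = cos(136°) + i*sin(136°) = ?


cos(136°) = -0.7193
sin(136°) = 0.6947

e^(i*136°) = -0.7193 + 0.6947i


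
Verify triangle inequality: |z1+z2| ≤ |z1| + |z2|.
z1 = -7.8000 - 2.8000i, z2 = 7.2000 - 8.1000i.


|z1| = sqrt((-7.8)^2 + (-2.8)^2) = sqrt(68.68) = 8.2873
|z2| = sqrt(7.2^2 + (-8.1)^2) = sqrt(117.45) = 10.8374
z1+z2 = -0.6000 - 10.9000i
|z1+z2| = sqrt(119.17) = 10.9165
|z1|+|z2| = 8.2873 + 10.8374 = 19.1247

|z1+z2| = 10.9165 ≤ |z1|+|z2| = 19.1247 (verified)


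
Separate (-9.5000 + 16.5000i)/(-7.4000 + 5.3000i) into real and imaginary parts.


Multiply by conjugate: (-9.5000 + 16.5000i)(-7.4000 - 5.3000i) / ((-7.4)^2 + 5.3^2)
Numerator real = -9.5*(-7.4) + 16.5*5.3 = 157.75
Numerator imag = 16.5*(-7.4) - (-9.5)*5.3 = -71.75
Denominator = 82.85
Re(z) = 157.75/82.85 = 1.9040
Im(z) = -71.75/82.85 = -0.8660

Re(z) = 1.9040, Im(z) = -0.8660


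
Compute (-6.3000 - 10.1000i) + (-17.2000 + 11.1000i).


Real: -6.3 - 17.2 = -23.5
Imag: -10.1 + 11.1 = 1

-23.5000 + i


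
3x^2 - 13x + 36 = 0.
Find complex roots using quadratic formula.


disc = (-13)^2 - 4*3*36 = 169 - 432 = -263
sqrt(|disc|) = sqrt(263) = 16.2173
Real part = 13/(2*3) = 2.1667
Imag part = 16.2173/(2*3) = 2.7029

2.1667 ± 2.7029i


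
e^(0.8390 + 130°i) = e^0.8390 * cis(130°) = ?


e^0.8390 = 2.31405
cos(130°) = -0.64279
sin(130°) = 0.76604
Real = 2.31405*(-0.64279) = -1.4874
Imag = 2.31405*0.76604 = 1.7727

-1.4874 + 1.7727i


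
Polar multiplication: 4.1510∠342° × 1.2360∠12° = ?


r = 4.1510 * 1.2360 = 5.1306
theta = 342° + 12° = 354° = 354° (mod 360)

5.1306 cis(354°)


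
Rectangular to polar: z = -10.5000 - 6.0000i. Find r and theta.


r = sqrt(110.25+36) = sqrt(146.25) = 12.0934
theta = atan2(-6, -10.5) = -150.2551 degrees

r = 12.0934, theta = -150.2551 degrees


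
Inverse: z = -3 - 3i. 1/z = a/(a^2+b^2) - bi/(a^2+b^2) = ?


|z|^2 = 9+9 = 18
1/z = (-3 + 3i)/18

1/z = -0.1667 + 0.1667i


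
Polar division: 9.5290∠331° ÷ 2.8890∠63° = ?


r = 9.5290 / 2.8890 = 3.2984
theta = 331° - 63° = 268° = 268° (mod 360)

3.2984 cis(268°)


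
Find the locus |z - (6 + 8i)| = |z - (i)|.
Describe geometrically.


Equal distances means the locus is the perpendicular bisector of z1 and z2.
Midpoint = ((6+0)/2, (8+1)/2) = (3.0000, 4.5000)

Perpendicular bisector through (3.0000, 4.5000)


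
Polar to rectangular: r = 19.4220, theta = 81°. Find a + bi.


a = 19.4220*cos(81°) = 19.4220*0.156434 = 3.0383
b = 19.4220*sin(81°) = 19.4220*0.98769 = 19.1829

3.0383 + 19.1829i


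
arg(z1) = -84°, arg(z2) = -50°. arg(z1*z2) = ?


arg(z1*z2) = -84° - 50° = -134°
Normalized to (-180°, 180°]: -134°

-134°


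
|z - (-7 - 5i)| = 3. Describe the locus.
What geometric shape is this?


|z - z0| = r is a circle with center z0 and radius r.
Center = (-7, -5), radius = 3

Circle with center (-7, -5) and radius 3


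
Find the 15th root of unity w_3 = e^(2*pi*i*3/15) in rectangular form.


Angle = 360*3/15 = 72°
a = cos(72°) = 0.3090
b = sin(72°) = 0.9511

0.3090 + 0.9511i


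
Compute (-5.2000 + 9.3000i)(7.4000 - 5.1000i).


Real = -5.2*7.4 - 9.3*(-5.1) = -38.48 - (-47.43) = 8.95
Imag = -5.2*(-5.1) + 7.4*9.3 = 26.52 + 68.82 = 95.34

8.9500 + 95.3400i


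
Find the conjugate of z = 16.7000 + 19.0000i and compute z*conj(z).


z_bar = 16.7000 - 19.0000i
z*z_bar = 16.7^2 + 19^2 = 278.89 + 361 = 639.89

z_bar = 16.7000 - 19.0000i, z*z_bar = 639.89


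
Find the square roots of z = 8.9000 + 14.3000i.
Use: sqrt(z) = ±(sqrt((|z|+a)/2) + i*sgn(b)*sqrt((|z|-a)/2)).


|z| = sqrt(79.21+204.49) = 16.8434
sqrt((|z|+a)/2) = sqrt((16.8434+8.9)/2) = sqrt(12.8717) = 3.5877
sqrt((|z|-a)/2) = sqrt((16.8434-8.9)/2) = sqrt(3.9717) = 1.9929

±(3.5877 + 1.9929i) i.e. 3.5877 + 1.9929i and -3.5877 - 1.9929i


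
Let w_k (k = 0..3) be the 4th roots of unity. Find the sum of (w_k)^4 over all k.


The roots are w_k = w^k with w = e^(2*pi*i/4), and (w^k)^4 = (w^4)^k.
So S = 1 + u + u^2 + ... + u^(3) with u = w^4.
4 = 1*4 + 0, so 4 is a multiple of 4 and u = (w^4)^1 = 1.
Every one of the 4 terms equals 1: S = 4

S = 4


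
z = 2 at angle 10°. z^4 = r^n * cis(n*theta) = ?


r^4 = 2^4 = 16
n*theta = 4*10° = 40° = 40° (mod 360)
a = 16*cos(40°) = 12.2567
b = 16*sin(40°) = 10.2846

16 cis(40°) = 12.2567 + 10.2846i


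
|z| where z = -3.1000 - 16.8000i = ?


|z| = sqrt((-3.1)^2 + (-16.8)^2) = sqrt(9.61 + 282.24) = sqrt(291.85) = 17.0836

|z| = 17.0836


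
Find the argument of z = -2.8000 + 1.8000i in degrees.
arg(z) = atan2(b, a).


Re = -2.8, Im = 1.8
arg = atan2(1.8, -2.8) = 147.2648 degrees

arg(z) = 147.2648 degrees


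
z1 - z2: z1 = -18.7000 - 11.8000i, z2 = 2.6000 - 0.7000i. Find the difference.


Real: -18.7 - 2.6 = -21.3
Imag: -11.8 + 0.7 = -11.1

-21.3000 - 11.1000i


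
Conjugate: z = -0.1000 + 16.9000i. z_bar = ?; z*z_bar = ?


z_bar = -0.1000 - 16.9000i
z*z_bar = (-0.1)^2 + 16.9^2 = 0.01 + 285.61 = 285.62

z_bar = -0.1000 - 16.9000i, z*z_bar = 285.62


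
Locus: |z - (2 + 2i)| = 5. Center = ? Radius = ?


|z - z0| = r is a circle with center z0 and radius r.
Center = (2, 2), radius = 5

Circle with center (2, 2) and radius 5


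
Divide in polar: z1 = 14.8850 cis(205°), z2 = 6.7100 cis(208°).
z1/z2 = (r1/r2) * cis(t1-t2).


r = 14.8850 / 6.7100 = 2.2183
theta = 205° - 208° = -3° = 357° (mod 360)

2.2183 cis(357°)


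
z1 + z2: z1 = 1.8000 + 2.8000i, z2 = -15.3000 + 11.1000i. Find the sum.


Real: 1.8 - 15.3 = -13.5
Imag: 2.8 + 11.1 = 13.9

-13.5000 + 13.9000i


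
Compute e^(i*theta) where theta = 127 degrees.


cos(127°) = -0.6018
sin(127°) = 0.7986

e^(i*127°) = -0.6018 + 0.7986i


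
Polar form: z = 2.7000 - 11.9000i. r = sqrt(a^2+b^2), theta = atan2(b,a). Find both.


r = sqrt(7.29+141.61) = sqrt(148.9) = 12.2025
theta = atan2(-11.9, 2.7) = -77.2165 degrees

r = 12.2025, theta = -77.2165 degrees


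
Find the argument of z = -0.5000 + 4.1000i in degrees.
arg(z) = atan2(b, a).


Re = -0.5, Im = 4.1
arg = atan2(4.1, -0.5) = 96.9530 degrees

arg(z) = 96.9530 degrees


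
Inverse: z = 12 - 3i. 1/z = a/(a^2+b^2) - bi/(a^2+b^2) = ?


|z|^2 = 144+9 = 153
1/z = (12 + 3i)/153

1/z = 0.0784 + 0.0196i


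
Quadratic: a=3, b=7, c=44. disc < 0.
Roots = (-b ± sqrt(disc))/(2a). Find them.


disc = 7^2 - 4*3*44 = 49 - 528 = -479
sqrt(|disc|) = sqrt(479) = 21.8861
Real part = -7/(2*3) = -1.1667
Imag part = 21.8861/(2*3) = 3.6477

-1.1667 ± 3.6477i


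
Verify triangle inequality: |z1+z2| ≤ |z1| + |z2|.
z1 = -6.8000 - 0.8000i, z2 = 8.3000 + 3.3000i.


|z1| = sqrt((-6.8)^2 + (-0.8)^2) = sqrt(46.88) = 6.8469
|z2| = sqrt(8.3^2 + 3.3^2) = sqrt(79.78) = 8.9320
z1+z2 = 1.5000 + 2.5000i
|z1+z2| = sqrt(8.5) = 2.9155
|z1|+|z2| = 6.8469 + 8.9320 = 15.7789

|z1+z2| = 2.9155 ≤ |z1|+|z2| = 15.7789 (verified)


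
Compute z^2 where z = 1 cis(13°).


r^2 = 1^2 = 1
n*theta = 2*13° = 26° = 26° (mod 360)
a = 1*cos(26°) = 0.8988
b = 1*sin(26°) = 0.4384

1 cis(26°) = 0.8988 + 0.4384i


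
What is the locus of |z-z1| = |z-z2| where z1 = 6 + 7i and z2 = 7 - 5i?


Equal distances means the locus is the perpendicular bisector of z1 and z2.
Midpoint = ((6+7)/2, (7+(-5))/2) = (6.5000, 1.0000)

Perpendicular bisector through (6.5000, 1.0000)


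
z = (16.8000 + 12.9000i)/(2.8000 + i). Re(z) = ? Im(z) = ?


Multiply by conjugate: (16.8000 + 12.9000i)(2.8000 - i) / (2.8^2 + 1^2)
Numerator real = 16.8*2.8 + 12.9*1 = 59.94
Numerator imag = 12.9*2.8 - 16.8*1 = 19.32
Denominator = 8.84
Re(z) = 59.94/8.84 = 6.7805
Im(z) = 19.32/8.84 = 2.1855

Re(z) = 6.7805, Im(z) = 2.1855
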